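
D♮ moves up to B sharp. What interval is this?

augmented sixth

Counting letters D–E–F–G–A–B gives a sixth.
D→B# = 10 semitones, 1 wider than the major sixth (9), so augmented.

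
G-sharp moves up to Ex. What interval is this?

Counting letters G–A–B–C–D–E gives a sixth.
G#→E## = 10 semitones, 1 wider than the major sixth (9), so augmented.

augmented sixth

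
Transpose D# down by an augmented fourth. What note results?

A fourth below D lands on the letter A.
An augmented fourth spans 6 semitones, so D# moves to pitch class 9. On the letter A that is A.

A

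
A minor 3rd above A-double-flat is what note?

Cbb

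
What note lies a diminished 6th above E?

Cb

E up a major sixth is C#, so the target letter is C.
From E, a diminished sixth is 7 semitones up: Cb.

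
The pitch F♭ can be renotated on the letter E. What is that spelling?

E

Fb is pitch class 4. The letter E alone is pitch class 4.
Pitch class 4 on E needs no accidental: E.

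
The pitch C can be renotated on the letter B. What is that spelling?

C is pitch class 0. The letter B alone is pitch class 11.
To reach pitch class 0 from B requires an offset of +1 semitone, i.e. sharp: B#.

B#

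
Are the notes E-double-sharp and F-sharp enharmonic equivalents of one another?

Yes

E## is pitch class 6; F# is pitch class 6.
All spellings map to pitch class 6, so they are enharmonically equivalent.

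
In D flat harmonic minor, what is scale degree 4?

Gb

Degree 4 takes the letter 3 steps above D, which is G.
In harmonic minor, degree 4 sits 5 semitones above the tonic. Db + 5 semitones is pitch class 6, spelled on G as Gb.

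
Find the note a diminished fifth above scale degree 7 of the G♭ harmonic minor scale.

Cb

Scale degree 7 of Gb harmonic minor is F.
A diminished fifth (6 semitones) above F lands on the letter C, giving Cb.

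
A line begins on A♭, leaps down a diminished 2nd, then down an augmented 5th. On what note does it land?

C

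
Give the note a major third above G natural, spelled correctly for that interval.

A third above G lands on the letter B.
A major third spans 4 semitones, so G moves to pitch class 11. On the letter B that is B.

B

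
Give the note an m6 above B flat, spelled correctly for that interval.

B up a major sixth is G#, so the target letter is G.
From Bb, a minor sixth is 8 semitones up: Gb.

Gb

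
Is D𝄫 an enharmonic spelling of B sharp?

Yes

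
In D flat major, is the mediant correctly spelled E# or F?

F

Each scale degree takes a distinct letter name. Degree 3 of a scale on D must use the letter F.
F and E# are enharmonically the same pitch, but only F uses the letter F, so it is the correct spelling here.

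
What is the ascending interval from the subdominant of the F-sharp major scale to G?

minor sixth

The subdominant of F# major is B.
B up to G: letters B→G make it a sixth; 8 semitones makes it minor.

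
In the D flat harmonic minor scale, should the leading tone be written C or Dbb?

C

Each scale degree takes a distinct letter name. Degree 7 of a scale on D must use the letter C.
C and Dbb are enharmonically the same pitch, but only C uses the letter C, so it is the correct spelling here.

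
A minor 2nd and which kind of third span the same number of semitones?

doubly diminished

A minor second spans 1 semitone.
A third spanning 1 semitone is doubly diminished (the major third is 4).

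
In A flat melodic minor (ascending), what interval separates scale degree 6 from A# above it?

Scale degree 6 of Ab melodic minor (ascending) is F.
F up to A#: letters F→A make it a third; 5 semitones makes it augmented.

augmented third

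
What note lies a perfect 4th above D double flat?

Gbb

A fourth above D lands on the letter G.
A perfect fourth spans 5 semitones, so Dbb moves to pitch class 5. On the letter G that is Gbb.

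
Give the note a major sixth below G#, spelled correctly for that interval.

G down a major sixth is Bb, so the target letter is B.
From G#, a major sixth is 9 semitones down: B.

B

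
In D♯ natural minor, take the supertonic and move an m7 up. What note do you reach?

D#

The supertonic of D# natural minor is E#.
A minor seventh (10 semitones) above E# lands on the letter D, giving D#.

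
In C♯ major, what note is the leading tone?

Degree 7 takes the letter 6 steps above C, which is B.
In major, degree 7 sits 11 semitones above the tonic. C# + 11 semitones is pitch class 0, spelled on B as B#.

B#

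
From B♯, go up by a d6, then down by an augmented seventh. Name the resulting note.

A diminished sixth up from B# is G (letter G, 7 semitones up).
An augmented seventh down from G is Abb (letter A, 12 semitones down).

Abb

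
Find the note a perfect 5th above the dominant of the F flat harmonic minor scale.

Gb

The dominant of Fb harmonic minor is Cb.
A perfect fifth (7 semitones) above Cb lands on the letter G, giving Gb.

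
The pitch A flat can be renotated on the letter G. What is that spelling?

G#

Ab is pitch class 8. The letter G alone is pitch class 7.
To reach pitch class 8 from G requires an offset of +1 semitone, i.e. sharp: G#.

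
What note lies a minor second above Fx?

A second above F lands on the letter G.
A minor second spans 1 semitone, so F## moves to pitch class 8. On the letter G that is G#.

G#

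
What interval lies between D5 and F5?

minor third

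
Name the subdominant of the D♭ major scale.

The Db major scale runs Db Eb F Gb Ab Bb C.
Degree 4 is Gb.

Gb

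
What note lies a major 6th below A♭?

Cb

A sixth below A lands on the letter C.
A major sixth spans 9 semitones, so Ab moves to pitch class 11. On the letter C that is Cb.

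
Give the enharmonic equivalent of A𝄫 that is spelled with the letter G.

Abb is pitch class 7. The letter G alone is pitch class 7.
Pitch class 7 on G needs no accidental: G.

G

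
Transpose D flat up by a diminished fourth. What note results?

A fourth above D lands on the letter G.
A diminished fourth spans 4 semitones, so Db moves to pitch class 5. On the letter G that is Gbb.

Gbb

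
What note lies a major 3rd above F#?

A third above F lands on the letter A.
A major third spans 4 semitones, so F# moves to pitch class 10. On the letter A that is A#.

A#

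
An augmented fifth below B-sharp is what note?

B down a perfect fifth is E, so the target letter is E.
From B#, an augmented fifth is 8 semitones down: E.

E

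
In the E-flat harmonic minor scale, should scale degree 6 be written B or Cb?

Cb

Each scale degree takes a distinct letter name. Degree 6 of a scale on E must use the letter C.
Cb and B are enharmonically the same pitch, but only Cb uses the letter C, so it is the correct spelling here.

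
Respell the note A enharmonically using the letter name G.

G##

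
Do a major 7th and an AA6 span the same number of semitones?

Yes

A major seventh spans 11 semitones; a doubly augmented sixth spans 11.
They are enharmonically equivalent.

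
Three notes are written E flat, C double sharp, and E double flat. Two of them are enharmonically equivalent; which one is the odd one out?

Eb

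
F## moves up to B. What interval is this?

The letter names run F→B, a span of 3 letter steps, so the interval is some kind of fourth.
F## to B is 4 semitones. A perfect fourth is 5, so 4 makes it diminished.

diminished fourth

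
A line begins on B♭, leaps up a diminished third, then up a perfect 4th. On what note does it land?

Gbb

A diminished third up from Bb is Dbb (letter D, 2 semitones up).
A perfect fourth up from Dbb is Gbb (letter G, 5 semitones up).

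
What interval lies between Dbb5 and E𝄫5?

major second

The letter names run D→E, a span of 1 letter step, so the interval is some kind of second.
Dbb to Ebb is 2 semitones. A major second is 2, so 2 makes it major.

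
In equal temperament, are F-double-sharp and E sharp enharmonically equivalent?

Two spellings are enharmonically equivalent only if they share a pitch class.
Here F## → 7, E# → 5; 5 ≠ 7, so they are not.

No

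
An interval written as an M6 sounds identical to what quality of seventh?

diminished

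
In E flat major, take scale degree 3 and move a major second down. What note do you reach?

Scale degree 3 of Eb major is G.
A major second (2 semitones) below G lands on the letter F, giving F.

F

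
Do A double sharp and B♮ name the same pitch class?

Yes

A## is pitch class 11; B is pitch class 11.
All spellings map to pitch class 11, so they are enharmonically equivalent.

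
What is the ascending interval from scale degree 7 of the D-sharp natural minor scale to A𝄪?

augmented sixth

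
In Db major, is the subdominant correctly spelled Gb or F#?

Gb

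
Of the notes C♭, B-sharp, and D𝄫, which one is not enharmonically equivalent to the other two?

Cb

In 12-tone equal temperament, enharmonic equivalents share a pitch class. Cb is pitch class 11; B# is pitch class 0; Dbb is pitch class 0.
B# and Dbb share pitch class 0, while Cb is pitch class 11.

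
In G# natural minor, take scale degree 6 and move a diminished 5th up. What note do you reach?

Scale degree 6 of G# natural minor is E.
A diminished fifth (6 semitones) above E lands on the letter B, giving Bb.

Bb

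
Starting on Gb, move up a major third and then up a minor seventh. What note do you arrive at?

A major third up from Gb is Bb (letter B, 4 semitones up).
A minor seventh up from Bb is Ab (letter A, 10 semitones up).

Ab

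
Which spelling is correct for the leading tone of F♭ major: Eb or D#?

Each scale degree takes a distinct letter name. Degree 7 of a scale on F must use the letter E.
Eb and D# are enharmonically the same pitch, but only Eb uses the letter E, so it is the correct spelling here.

Eb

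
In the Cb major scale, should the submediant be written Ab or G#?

Each scale degree takes a distinct letter name. Degree 6 of a scale on C must use the letter A.
Ab and G# are enharmonically the same pitch, but only Ab uses the letter A, so it is the correct spelling here.

Ab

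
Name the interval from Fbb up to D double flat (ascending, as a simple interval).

major sixth

Counting letters F–G–A–B–C–D gives a sixth.
Fbb→Dbb = 9 semitones, exactly the major sixth.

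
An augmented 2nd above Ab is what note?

A second above A lands on the letter B.
An augmented second spans 3 semitones, so Ab moves to pitch class 11. On the letter B that is B.

B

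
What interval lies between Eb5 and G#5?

Counting letters E–F–G gives a third.
Eb→G# = 5 semitones, 1 wider than the major third (4), so augmented.

augmented third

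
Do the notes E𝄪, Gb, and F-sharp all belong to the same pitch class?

E## is pitch class 6; Gb is pitch class 6; F# is pitch class 6.
All spellings map to pitch class 6, so they are enharmonically equivalent.

Yes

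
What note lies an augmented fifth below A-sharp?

A fifth below A lands on the letter D.
An augmented fifth spans 8 semitones, so A# moves to pitch class 2. On the letter D that is D.

D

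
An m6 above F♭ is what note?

Dbb

A sixth above F lands on the letter D.
A minor sixth spans 8 semitones, so Fb moves to pitch class 0. On the letter D that is Dbb.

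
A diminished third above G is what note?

G up a major third is B, so the target letter is B.
From G, a diminished third is 2 semitones up: Bbb.

Bbb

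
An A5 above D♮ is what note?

D up a perfect fifth is A, so the target letter is A.
From D, an augmented fifth is 8 semitones up: A#.

A#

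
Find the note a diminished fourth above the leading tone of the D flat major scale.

Fb

The leading tone of Db major is C.
A diminished fourth (4 semitones) above C lands on the letter F, giving Fb.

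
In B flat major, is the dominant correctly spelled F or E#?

Each scale degree takes a distinct letter name. Degree 5 of a scale on B must use the letter F.
F and E# are enharmonically the same pitch, but only F uses the letter F, so it is the correct spelling here.

F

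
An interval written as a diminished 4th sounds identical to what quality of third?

A diminished fourth spans 4 semitones.
A third spanning 4 semitones is major (the major third is 4).

major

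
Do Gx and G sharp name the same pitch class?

No

Two spellings are enharmonically equivalent only if they share a pitch class.
Here G## → 9, G# → 8; 8 ≠ 9, so they are not.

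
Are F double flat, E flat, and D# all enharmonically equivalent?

Yes

Fbb is pitch class 3; Eb is pitch class 3; D# is pitch class 3.
All spellings map to pitch class 3, so they are enharmonically equivalent.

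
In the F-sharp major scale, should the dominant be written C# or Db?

C#

Each scale degree takes a distinct letter name. Degree 5 of a scale on F must use the letter C.
C# and Db are enharmonically the same pitch, but only C# uses the letter C, so it is the correct spelling here.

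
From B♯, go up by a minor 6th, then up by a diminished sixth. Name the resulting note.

Eb

A minor sixth up from B# is G# (letter G, 8 semitones up).
A diminished sixth up from G# is Eb (letter E, 7 semitones up).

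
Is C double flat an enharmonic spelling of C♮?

No

Two spellings are enharmonically equivalent only if they share a pitch class.
Here Cbb → 10, C → 0; 0 ≠ 10, so they are not.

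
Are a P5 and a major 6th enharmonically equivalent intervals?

A perfect fifth spans 7 semitones; a major sixth spans 9.
The spans differ, so they are not enharmonic equivalents.

No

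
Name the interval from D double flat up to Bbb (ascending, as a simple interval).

major sixth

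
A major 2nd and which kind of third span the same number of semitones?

A major second spans 2 semitones.
A third spanning 2 semitones is diminished (the major third is 4).

diminished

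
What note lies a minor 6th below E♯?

G##

A sixth below E lands on the letter G.
A minor sixth spans 8 semitones, so E# moves to pitch class 9. On the letter G that is G##.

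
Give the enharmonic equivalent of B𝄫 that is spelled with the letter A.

A

Plain A sits at the same pitch as Bbb, so on the letter A the same pitch needs a natural: A.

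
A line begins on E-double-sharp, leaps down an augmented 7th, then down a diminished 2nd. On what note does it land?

An augmented seventh down from E## is F# (letter F, 12 semitones down).
A diminished second down from F# is E## (letter E, 0 semitones down).

E##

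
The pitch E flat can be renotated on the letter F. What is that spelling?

Fbb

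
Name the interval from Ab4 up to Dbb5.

diminished fourth

Counting letters A–B–C–D gives a fourth.
Ab→Dbb = 4 semitones, 1 narrower than the perfect fourth (5), so diminished.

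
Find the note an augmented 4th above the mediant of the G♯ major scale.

The mediant of G# major is B#.
An augmented fourth (6 semitones) above B# lands on the letter E, giving E##.

E##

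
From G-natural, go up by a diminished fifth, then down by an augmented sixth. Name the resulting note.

Fbb

A diminished fifth up from G is Db (letter D, 6 semitones up).
An augmented sixth down from Db is Fbb (letter F, 10 semitones down).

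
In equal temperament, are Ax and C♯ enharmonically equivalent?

A## is pitch class 11; C# is pitch class 1.
The pitch classes differ (11 vs. 1), so they are not enharmonic equivalents.

No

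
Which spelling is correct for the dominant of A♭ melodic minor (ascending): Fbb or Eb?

Eb

Each scale degree takes a distinct letter name. Degree 5 of a scale on A must use the letter E.
Eb and Fbb are enharmonically the same pitch, but only Eb uses the letter E, so it is the correct spelling here.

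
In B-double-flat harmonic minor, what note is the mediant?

Degree 3 takes the letter 2 steps above B, which is D.
In harmonic minor, degree 3 sits 3 semitones above the tonic. Bbb + 3 semitones is pitch class 0, spelled on D as Dbb.

Dbb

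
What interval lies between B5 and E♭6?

Counting letters B–C–D–E gives a fourth.
B→Eb = 4 semitones, 1 narrower than the perfect fourth (5), so diminished.

diminished fourth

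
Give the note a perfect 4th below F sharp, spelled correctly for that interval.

C#

A fourth below F lands on the letter C.
A perfect fourth spans 5 semitones, so F# moves to pitch class 1. On the letter C that is C#.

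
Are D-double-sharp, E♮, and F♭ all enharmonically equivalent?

Yes

D## is pitch class 4; E is pitch class 4; Fb is pitch class 4.
All spellings map to pitch class 4, so they are enharmonically equivalent.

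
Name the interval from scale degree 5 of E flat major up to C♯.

augmented second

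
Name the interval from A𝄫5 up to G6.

The letter names run A→G, a span of 6 letter steps, so the interval is some kind of seventh.
Abb to G is 12 semitones. A major seventh is 11, so 12 makes it augmented.

augmented seventh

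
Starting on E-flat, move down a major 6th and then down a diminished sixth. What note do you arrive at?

B

A major sixth down from Eb is Gb (letter G, 9 semitones down).
A diminished sixth down from Gb is B (letter B, 7 semitones down).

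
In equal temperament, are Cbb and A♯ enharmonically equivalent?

Cbb = pitch class 10 and A# = pitch class 10 — the same pitch class, so they are enharmonic equivalents.

Yes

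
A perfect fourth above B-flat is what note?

Eb

A fourth above B lands on the letter E.
A perfect fourth spans 5 semitones, so Bb moves to pitch class 3. On the letter E that is Eb.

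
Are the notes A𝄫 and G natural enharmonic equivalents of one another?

Yes

Abb is pitch class 7; G is pitch class 7.
All spellings map to pitch class 7, so they are enharmonically equivalent.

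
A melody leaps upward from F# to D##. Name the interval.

augmented sixth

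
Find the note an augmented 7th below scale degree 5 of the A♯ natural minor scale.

Scale degree 5 of A# natural minor is E#.
An augmented seventh (12 semitones) below E# lands on the letter F, giving F.

F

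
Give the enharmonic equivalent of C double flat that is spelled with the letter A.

A#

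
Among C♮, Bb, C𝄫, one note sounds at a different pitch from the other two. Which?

In 12-tone equal temperament, enharmonic equivalents share a pitch class. C is pitch class 0; Bb is pitch class 10; Cbb is pitch class 10.
Bb and Cbb share pitch class 10, while C is pitch class 0.

C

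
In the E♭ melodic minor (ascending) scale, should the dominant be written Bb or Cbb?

Bb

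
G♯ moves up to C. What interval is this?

diminished fourth

The letter names run G→C, a span of 3 letter steps, so the interval is some kind of fourth.
G# to C is 4 semitones. A perfect fourth is 5, so 4 makes it diminished.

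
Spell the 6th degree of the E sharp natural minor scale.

Degree 6 takes the letter 5 steps above E, which is C.
In natural minor, degree 6 sits 8 semitones above the tonic. E# + 8 semitones is pitch class 1, spelled on C as C#.

C#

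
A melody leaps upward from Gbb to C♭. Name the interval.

Counting letters G–A–B–C gives a fourth.
Gbb→Cb = 6 semitones, 1 wider than the perfect fourth (5), so augmented.

augmented fourth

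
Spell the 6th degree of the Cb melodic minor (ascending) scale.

Ab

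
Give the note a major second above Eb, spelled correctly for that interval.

A second above E lands on the letter F.
A major second spans 2 semitones, so Eb moves to pitch class 5. On the letter F that is F.

F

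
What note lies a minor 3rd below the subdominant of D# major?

E#

The subdominant of D# major is G#.
A minor third (3 semitones) below G# lands on the letter E, giving E#.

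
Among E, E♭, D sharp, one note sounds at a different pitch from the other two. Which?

In 12-tone equal temperament, enharmonic equivalents share a pitch class. E is pitch class 4; Eb is pitch class 3; D# is pitch class 3.
Eb and D# share pitch class 3, while E is pitch class 4.

E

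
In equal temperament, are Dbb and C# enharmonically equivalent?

No

Two spellings are enharmonically equivalent only if they share a pitch class.
Here Dbb → 0, C# → 1; 0 ≠ 1, so they are not.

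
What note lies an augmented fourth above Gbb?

Cb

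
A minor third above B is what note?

D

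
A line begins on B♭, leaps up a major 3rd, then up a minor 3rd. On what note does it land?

A major third up from Bb is D (letter D, 4 semitones up).
A minor third up from D is F (letter F, 3 semitones up).

F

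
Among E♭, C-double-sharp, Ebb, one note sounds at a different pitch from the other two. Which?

Eb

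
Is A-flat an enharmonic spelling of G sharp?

Yes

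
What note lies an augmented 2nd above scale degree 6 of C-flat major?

B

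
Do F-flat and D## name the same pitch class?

Fb = pitch class 4 and D## = pitch class 4 — the same pitch class, so they are enharmonic equivalents.

Yes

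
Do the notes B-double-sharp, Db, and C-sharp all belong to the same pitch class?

B## is pitch class 1; Db is pitch class 1; C# is pitch class 1.
All spellings map to pitch class 1, so they are enharmonically equivalent.

Yes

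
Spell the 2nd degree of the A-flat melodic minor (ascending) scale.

Bb

Degree 2 takes the letter 1 step above A, which is B.
In melodic minor (ascending), degree 2 sits 2 semitones above the tonic. Ab + 2 semitones is pitch class 10, spelled on B as Bb.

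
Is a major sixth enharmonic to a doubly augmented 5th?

A major sixth spans 9 semitones; a doubly augmented fifth spans 9.
They are enharmonically equivalent.

Yes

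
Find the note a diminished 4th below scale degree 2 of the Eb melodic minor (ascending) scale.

C#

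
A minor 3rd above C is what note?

Eb

C up a major third is E, so the target letter is E.
From C, a minor third is 3 semitones up: Eb.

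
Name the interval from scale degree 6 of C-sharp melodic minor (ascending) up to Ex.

augmented fifth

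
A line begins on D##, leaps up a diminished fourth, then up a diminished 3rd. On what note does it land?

Bb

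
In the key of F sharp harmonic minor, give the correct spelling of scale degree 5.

The F# harmonic minor scale runs F# G# A B C# D E#.
Degree 5 is C#.

C#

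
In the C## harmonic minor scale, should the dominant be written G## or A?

G##

Each scale degree takes a distinct letter name. Degree 5 of a scale on C must use the letter G.
G## and A are enharmonically the same pitch, but only G## uses the letter G, so it is the correct spelling here.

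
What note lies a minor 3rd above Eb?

Gb

A third above E lands on the letter G.
A minor third spans 3 semitones, so Eb moves to pitch class 6. On the letter G that is Gb.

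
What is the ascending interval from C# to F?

diminished fourth

Counting letters C–D–E–F gives a fourth.
C#→F = 4 semitones, 1 narrower than the perfect fourth (5), so diminished.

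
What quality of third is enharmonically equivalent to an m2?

doubly diminished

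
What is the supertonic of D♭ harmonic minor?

Degree 2 takes the letter 1 step above D, which is E.
In harmonic minor, degree 2 sits 2 semitones above the tonic. Db + 2 semitones is pitch class 3, spelled on E as Eb.

Eb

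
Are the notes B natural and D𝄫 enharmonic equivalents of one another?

No

Two spellings are enharmonically equivalent only if they share a pitch class.
Here B → 11, Dbb → 0; 0 ≠ 11, so they are not.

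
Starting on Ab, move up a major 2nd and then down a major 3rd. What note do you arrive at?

Gb

A major second up from Ab is Bb (letter B, 2 semitones up).
A major third down from Bb is Gb (letter G, 4 semitones down).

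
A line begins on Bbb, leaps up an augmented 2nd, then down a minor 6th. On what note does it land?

E

An augmented second up from Bbb is C (letter C, 3 semitones up).
A minor sixth down from C is E (letter E, 8 semitones down).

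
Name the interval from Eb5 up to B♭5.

Counting letters E–F–G–A–B gives a fifth.
Eb→Bb = 7 semitones, exactly the perfect fifth.

perfect fifth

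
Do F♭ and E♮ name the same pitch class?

Yes

Fb is pitch class 4; E is pitch class 4.
All spellings map to pitch class 4, so they are enharmonically equivalent.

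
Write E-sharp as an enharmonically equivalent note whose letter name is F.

F

E# is pitch class 5. The letter F alone is pitch class 5.
Pitch class 5 on F needs no accidental: F.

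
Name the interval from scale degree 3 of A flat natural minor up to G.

Scale degree 3 of Ab natural minor is Cb.
Cb up to G: letters C→G make it a fifth; 8 semitones makes it augmented.

augmented fifth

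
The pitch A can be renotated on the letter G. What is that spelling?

A is pitch class 9. The letter G alone is pitch class 7.
To reach pitch class 9 from G requires an offset of +2 semitones, i.e. double sharp: G##.

G##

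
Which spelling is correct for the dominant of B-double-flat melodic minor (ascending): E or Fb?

Each scale degree takes a distinct letter name. Degree 5 of a scale on B must use the letter F.
Fb and E are enharmonically the same pitch, but only Fb uses the letter F, so it is the correct spelling here.

Fb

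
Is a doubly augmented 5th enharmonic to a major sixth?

A doubly augmented fifth spans 9 semitones; a major sixth spans 9.
They are enharmonically equivalent.

Yes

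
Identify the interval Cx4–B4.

diminished seventh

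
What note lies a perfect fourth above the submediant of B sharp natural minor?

C#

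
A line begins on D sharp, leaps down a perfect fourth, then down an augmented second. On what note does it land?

G

A perfect fourth down from D# is A# (letter A, 5 semitones down).
An augmented second down from A# is G (letter G, 3 semitones down).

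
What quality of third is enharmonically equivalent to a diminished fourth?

major

A diminished fourth spans 4 semitones.
A third spanning 4 semitones is major (the major third is 4).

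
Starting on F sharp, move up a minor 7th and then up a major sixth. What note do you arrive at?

C#

A minor seventh up from F# is E (letter E, 10 semitones up).
A major sixth up from E is C# (letter C, 9 semitones up).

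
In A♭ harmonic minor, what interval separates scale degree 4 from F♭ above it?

Scale degree 4 of Ab harmonic minor is Db.
Db up to Fb: letters D→F make it a third; 3 semitones makes it minor.

minor third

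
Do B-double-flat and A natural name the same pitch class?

Bbb is pitch class 9; A is pitch class 9.
All spellings map to pitch class 9, so they are enharmonically equivalent.

Yes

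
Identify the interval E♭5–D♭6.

minor seventh

The letter names run E→D, a span of 6 letter steps, so the interval is some kind of seventh.
Eb to Db is 10 semitones. A major seventh is 11, so 10 makes it minor.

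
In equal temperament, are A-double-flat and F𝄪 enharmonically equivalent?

Yes

Abb is pitch class 7; F## is pitch class 7.
All spellings map to pitch class 7, so they are enharmonically equivalent.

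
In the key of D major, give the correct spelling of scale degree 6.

Degree 6 takes the letter 5 steps above D, which is B.
In major, degree 6 sits 9 semitones above the tonic. D + 9 semitones is pitch class 11, spelled on B as B.

B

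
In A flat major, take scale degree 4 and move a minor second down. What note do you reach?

C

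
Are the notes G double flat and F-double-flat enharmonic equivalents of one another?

Two spellings are enharmonically equivalent only if they share a pitch class.
Here Gbb → 5, Fbb → 3; 3 ≠ 5, so they are not.

No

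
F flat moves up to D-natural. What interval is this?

Counting letters F–G–A–B–C–D gives a sixth.
Fb→D = 10 semitones, 1 wider than the major sixth (9), so augmented.

augmented sixth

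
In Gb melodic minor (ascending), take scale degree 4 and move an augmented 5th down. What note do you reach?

Scale degree 4 of Gb melodic minor (ascending) is Cb.
An augmented fifth (8 semitones) below Cb lands on the letter F, giving Fbb.

Fbb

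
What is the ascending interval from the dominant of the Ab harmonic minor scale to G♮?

major third

The dominant of Ab harmonic minor is Eb.
Eb up to G: letters E→G make it a third; 4 semitones makes it major.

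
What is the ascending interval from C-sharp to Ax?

The letter names run C→A, a span of 5 letter steps, so the interval is some kind of sixth.
C# to A## is 10 semitones. A major sixth is 9, so 10 makes it augmented.

augmented sixth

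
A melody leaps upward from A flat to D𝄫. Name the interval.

Counting letters A–B–C–D gives a fourth.
Ab→Dbb = 4 semitones, 1 narrower than the perfect fourth (5), so diminished.

diminished fourth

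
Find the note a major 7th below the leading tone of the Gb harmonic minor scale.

The leading tone of Gb harmonic minor is F.
A major seventh (11 semitones) below F lands on the letter G, giving Gb.

Gb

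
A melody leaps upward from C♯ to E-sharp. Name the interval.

Counting letters C–D–E gives a third.
C#→E# = 4 semitones, exactly the major third.

major third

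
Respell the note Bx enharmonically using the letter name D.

B## is pitch class 1. The letter D alone is pitch class 2.
To reach pitch class 1 from D requires an offset of -1 semitone, i.e. flat: Db.

Db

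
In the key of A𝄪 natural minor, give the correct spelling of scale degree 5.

E##

The A## natural minor scale runs A## B## C## D## E## F## G##.
Degree 5 is E##.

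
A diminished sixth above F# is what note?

Db

A sixth above F lands on the letter D.
A diminished sixth spans 7 semitones, so F# moves to pitch class 1. On the letter D that is Db.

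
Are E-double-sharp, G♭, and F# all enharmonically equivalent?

Yes

E## = pitch class 6 and Gb = pitch class 6 and F# = pitch class 6 — the same pitch class, so they are enharmonic equivalents.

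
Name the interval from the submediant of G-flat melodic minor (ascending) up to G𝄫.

diminished third

The submediant of Gb melodic minor (ascending) is Eb.
Eb up to Gbb: letters E→G make it a third; 2 semitones makes it diminished.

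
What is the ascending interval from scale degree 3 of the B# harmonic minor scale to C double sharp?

major seventh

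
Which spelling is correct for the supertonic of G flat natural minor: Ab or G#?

Ab

Each scale degree takes a distinct letter name. Degree 2 of a scale on G must use the letter A.
Ab and G# are enharmonically the same pitch, but only Ab uses the letter A, so it is the correct spelling here.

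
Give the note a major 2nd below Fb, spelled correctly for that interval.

Ebb

F down a major second is Eb, so the target letter is E.
From Fb, a major second is 2 semitones down: Ebb.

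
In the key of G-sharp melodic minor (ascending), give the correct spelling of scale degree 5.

D#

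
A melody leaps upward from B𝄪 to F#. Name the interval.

doubly diminished fifth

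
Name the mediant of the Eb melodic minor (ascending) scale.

The Eb melodic minor (ascending) scale runs Eb F Gb Ab Bb C D.
Degree 3 is Gb.

Gb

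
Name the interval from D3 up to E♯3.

augmented second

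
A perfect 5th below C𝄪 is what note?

A fifth below C lands on the letter F.
A perfect fifth spans 7 semitones, so C## moves to pitch class 7. On the letter F that is F##.

F##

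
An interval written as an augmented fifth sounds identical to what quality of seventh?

An augmented fifth spans 8 semitones.
A seventh spanning 8 semitones is doubly diminished (the major seventh is 11).

doubly diminished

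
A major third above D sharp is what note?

F##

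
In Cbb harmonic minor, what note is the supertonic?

Dbb

Degree 2 takes the letter 1 step above C, which is D.
In harmonic minor, degree 2 sits 2 semitones above the tonic. Cbb + 2 semitones is pitch class 0, spelled on D as Dbb.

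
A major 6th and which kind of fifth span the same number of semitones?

A major sixth spans 9 semitones.
A fifth spanning 9 semitones is doubly augmented (the perfect fifth is 7).

doubly augmented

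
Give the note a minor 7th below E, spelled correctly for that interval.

F#

E down a major seventh is F, so the target letter is F.
From E, a minor seventh is 10 semitones down: F#.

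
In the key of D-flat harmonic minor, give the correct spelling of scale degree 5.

Ab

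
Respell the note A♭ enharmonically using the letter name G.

G#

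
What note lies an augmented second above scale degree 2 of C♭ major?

Scale degree 2 of Cb major is Db.
An augmented second (3 semitones) above Db lands on the letter E, giving E.

E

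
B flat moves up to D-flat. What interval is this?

Counting letters B–C–D gives a third.
Bb→Db = 3 semitones, 1 narrower than the major third (4), so minor.

minor third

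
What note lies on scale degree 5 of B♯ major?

Degree 5 takes the letter 4 steps above B, which is F.
In major, degree 5 sits 7 semitones above the tonic. B# + 7 semitones is pitch class 7, spelled on F as F##.

F##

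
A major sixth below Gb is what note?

G down a major sixth is Bb, so the target letter is B.
From Gb, a major sixth is 9 semitones down: Bbb.

Bbb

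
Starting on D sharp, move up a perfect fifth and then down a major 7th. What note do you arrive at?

B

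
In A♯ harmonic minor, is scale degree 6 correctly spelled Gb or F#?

Each scale degree takes a distinct letter name. Degree 6 of a scale on A must use the letter F.
F# and Gb are enharmonically the same pitch, but only F# uses the letter F, so it is the correct spelling here.

F#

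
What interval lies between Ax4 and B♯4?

minor second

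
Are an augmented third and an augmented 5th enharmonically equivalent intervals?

An augmented third spans 5 semitones; an augmented fifth spans 8.
The spans differ, so they are not enharmonic equivalents.

No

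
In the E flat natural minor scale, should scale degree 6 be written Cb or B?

Each scale degree takes a distinct letter name. Degree 6 of a scale on E must use the letter C.
Cb and B are enharmonically the same pitch, but only Cb uses the letter C, so it is the correct spelling here.

Cb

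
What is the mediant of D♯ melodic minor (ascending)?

F#

Degree 3 takes the letter 2 steps above D, which is F.
In melodic minor (ascending), degree 3 sits 3 semitones above the tonic. D# + 3 semitones is pitch class 6, spelled on F as F#.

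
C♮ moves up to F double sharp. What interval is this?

doubly augmented fourth

The letter names run C→F, a span of 3 letter steps, so the interval is some kind of fourth.
C to F## is 7 semitones. A perfect fourth is 5, so 7 makes it doubly augmented.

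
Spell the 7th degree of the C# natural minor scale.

Degree 7 takes the letter 6 steps above C, which is B.
In natural minor, degree 7 sits 10 semitones above the tonic. C# + 10 semitones is pitch class 11, spelled on B as B.

B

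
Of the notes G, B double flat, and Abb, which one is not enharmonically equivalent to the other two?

In 12-tone equal temperament, enharmonic equivalents share a pitch class. G is pitch class 7; Bbb is pitch class 9; Abb is pitch class 7.
G and Abb share pitch class 7, while Bbb is pitch class 9.

Bbb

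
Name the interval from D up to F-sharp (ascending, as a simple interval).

major third

Counting letters D–E–F gives a third.
D→F# = 4 semitones, exactly the major third.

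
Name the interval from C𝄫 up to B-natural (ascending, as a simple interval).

Counting letters C–D–E–F–G–A–B gives a seventh.
Cbb→B = 13 semitones, 2 wider than the major seventh (11), so doubly augmented.

doubly augmented seventh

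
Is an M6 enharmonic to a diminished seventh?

Yes

A major sixth spans 9 semitones; a diminished seventh spans 9.
They are enharmonically equivalent.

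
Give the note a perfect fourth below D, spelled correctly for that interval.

A

A fourth below D lands on the letter A.
A perfect fourth spans 5 semitones, so D moves to pitch class 9. On the letter A that is A.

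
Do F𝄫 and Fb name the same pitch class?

No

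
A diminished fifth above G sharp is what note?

D

G up a perfect fifth is D, so the target letter is D.
From G#, a diminished fifth is 6 semitones up: D.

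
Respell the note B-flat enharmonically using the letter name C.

Plain C sits 2 semitones above Bb, so on the letter C the same pitch needs a double flat: Cbb.

Cbb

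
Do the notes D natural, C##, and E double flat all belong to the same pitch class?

Yes

D is pitch class 2; C## is pitch class 2; Ebb is pitch class 2.
All spellings map to pitch class 2, so they are enharmonically equivalent.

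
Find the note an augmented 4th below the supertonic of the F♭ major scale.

Dbb

The supertonic of Fb major is Gb.
An augmented fourth (6 semitones) below Gb lands on the letter D, giving Dbb.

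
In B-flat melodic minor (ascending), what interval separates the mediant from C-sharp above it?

The mediant of Bb melodic minor (ascending) is Db.
Db up to C#: letters D→C make it a seventh; 12 semitones makes it augmented.

augmented seventh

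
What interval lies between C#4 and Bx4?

augmented seventh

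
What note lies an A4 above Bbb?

A fourth above B lands on the letter E.
An augmented fourth spans 6 semitones, so Bbb moves to pitch class 3. On the letter E that is Eb.

Eb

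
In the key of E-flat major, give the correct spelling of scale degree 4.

Ab

The Eb major scale runs Eb F G Ab Bb C D.
Degree 4 is Ab.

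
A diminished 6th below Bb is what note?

D#

A sixth below B lands on the letter D.
A diminished sixth spans 7 semitones, so Bb moves to pitch class 3. On the letter D that is D#.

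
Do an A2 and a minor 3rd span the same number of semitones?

An augmented second spans 3 semitones; a minor third spans 3.
They are enharmonically equivalent.

Yes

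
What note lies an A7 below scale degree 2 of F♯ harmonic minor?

Ab

Scale degree 2 of F# harmonic minor is G#.
An augmented seventh (12 semitones) below G# lands on the letter A, giving Ab.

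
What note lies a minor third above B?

D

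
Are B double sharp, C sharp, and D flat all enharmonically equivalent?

B## is pitch class 1; C# is pitch class 1; Db is pitch class 1.
All spellings map to pitch class 1, so they are enharmonically equivalent.

Yes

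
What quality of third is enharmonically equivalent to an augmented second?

minor

An augmented second spans 3 semitones.
A third spanning 3 semitones is minor (the major third is 4).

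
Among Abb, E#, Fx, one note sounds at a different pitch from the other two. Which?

In 12-tone equal temperament, enharmonic equivalents share a pitch class. Abb is pitch class 7; E# is pitch class 5; F## is pitch class 7.
Abb and F## share pitch class 7, while E# is pitch class 5.

E#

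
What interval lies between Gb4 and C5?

The letter names run G→C, a span of 3 letter steps, so the interval is some kind of fourth.
Gb to C is 6 semitones. A perfect fourth is 5, so 6 makes it augmented.

augmented fourth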